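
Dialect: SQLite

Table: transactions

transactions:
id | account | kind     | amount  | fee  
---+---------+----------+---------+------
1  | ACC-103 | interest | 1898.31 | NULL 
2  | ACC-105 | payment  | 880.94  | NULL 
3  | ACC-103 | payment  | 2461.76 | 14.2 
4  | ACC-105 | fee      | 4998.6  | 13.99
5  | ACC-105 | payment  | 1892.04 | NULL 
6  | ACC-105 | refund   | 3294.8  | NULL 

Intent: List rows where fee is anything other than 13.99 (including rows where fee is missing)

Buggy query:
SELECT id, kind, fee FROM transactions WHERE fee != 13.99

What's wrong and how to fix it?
Bug: 'fee != 13.99' is unknown when fee is NULL, so NULL rows are silently excluded

Fix: Handle NULL separately with IS NULL alongside the inequality

Corrected query:
SELECT id, kind, fee FROM transactions WHERE fee != 13.99 OR fee IS NULL

Result:
id | kind     | fee 
---+----------+-----
1  | interest | NULL
2  | payment  | NULL
3  | payment  | 14.2
5  | payment  | NULL
6  | refund   | NULL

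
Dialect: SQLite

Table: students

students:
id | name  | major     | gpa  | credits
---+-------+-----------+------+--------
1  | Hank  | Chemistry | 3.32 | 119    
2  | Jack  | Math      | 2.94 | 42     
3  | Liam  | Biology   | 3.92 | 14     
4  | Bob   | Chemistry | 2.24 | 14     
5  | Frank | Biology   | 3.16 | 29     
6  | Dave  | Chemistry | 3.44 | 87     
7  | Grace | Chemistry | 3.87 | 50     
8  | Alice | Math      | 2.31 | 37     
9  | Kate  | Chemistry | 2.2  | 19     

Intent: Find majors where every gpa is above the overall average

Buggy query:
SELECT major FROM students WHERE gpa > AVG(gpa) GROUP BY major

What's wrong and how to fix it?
Bug: AVG() is an aggregate; it can't sit directly in WHERE

Fix: Compute the overall average in a scalar subquery and compare each group's MIN against it in HAVING

Corrected query:
SELECT major FROM students GROUP BY major HAVING MIN(gpa) > (SELECT AVG(gpa) FROM students)

Result:
major  
-------
Biology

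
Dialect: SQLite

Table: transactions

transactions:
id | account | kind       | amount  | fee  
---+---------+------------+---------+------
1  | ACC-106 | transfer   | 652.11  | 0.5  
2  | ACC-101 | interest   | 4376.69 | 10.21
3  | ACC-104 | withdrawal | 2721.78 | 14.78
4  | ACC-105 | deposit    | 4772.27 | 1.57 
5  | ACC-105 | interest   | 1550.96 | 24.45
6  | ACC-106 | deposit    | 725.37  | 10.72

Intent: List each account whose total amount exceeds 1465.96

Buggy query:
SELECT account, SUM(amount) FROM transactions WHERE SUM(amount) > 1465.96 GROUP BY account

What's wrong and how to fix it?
Bug: SUM(amount) is an aggregate, but WHERE filters rows before aggregation

Fix: Use HAVING (which filters groups after aggregation) instead of WHERE

Corrected query:
SELECT account, SUM(amount) FROM transactions GROUP BY account HAVING SUM(amount) > 1465.96

Result:
account | SUM(amount)
--------+------------
ACC-101 | 4376.69    
ACC-104 | 2721.78    
ACC-105 | 6323.23    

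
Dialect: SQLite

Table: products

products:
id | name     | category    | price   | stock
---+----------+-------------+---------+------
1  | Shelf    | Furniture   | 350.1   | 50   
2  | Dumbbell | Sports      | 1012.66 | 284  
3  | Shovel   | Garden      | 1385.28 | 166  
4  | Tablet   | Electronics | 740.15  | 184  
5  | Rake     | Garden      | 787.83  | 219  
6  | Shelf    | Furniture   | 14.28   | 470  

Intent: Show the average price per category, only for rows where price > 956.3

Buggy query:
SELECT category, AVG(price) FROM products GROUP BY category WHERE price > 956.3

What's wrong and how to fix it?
Bug: WHERE cannot follow GROUP BY

Fix: Move the WHERE clause before GROUP BY

Corrected query:
SELECT category, AVG(price) FROM products WHERE price > 956.3 GROUP BY category

Result:
category | AVG(price)
---------+-----------
Garden   | 1385.28   
Sports   | 1012.66   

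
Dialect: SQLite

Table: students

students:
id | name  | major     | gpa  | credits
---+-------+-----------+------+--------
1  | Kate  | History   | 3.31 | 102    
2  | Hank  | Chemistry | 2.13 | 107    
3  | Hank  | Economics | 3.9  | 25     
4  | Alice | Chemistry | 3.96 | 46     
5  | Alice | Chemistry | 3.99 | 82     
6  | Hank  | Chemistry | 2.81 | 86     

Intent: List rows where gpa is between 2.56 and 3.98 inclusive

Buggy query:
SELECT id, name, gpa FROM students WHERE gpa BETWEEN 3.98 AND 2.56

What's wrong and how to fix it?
Bug: The bounds are reversed; BETWEEN a AND b requires a <= b to match anything

Fix: Write BETWEEN 2.56 AND 3.98

Corrected query:
SELECT id, name, gpa FROM students WHERE gpa BETWEEN 2.56 AND 3.98

Result:
id | name  | gpa 
---+-------+-----
1  | Kate  | 3.31
3  | Hank  | 3.9 
4  | Alice | 3.96
6  | Hank  | 2.81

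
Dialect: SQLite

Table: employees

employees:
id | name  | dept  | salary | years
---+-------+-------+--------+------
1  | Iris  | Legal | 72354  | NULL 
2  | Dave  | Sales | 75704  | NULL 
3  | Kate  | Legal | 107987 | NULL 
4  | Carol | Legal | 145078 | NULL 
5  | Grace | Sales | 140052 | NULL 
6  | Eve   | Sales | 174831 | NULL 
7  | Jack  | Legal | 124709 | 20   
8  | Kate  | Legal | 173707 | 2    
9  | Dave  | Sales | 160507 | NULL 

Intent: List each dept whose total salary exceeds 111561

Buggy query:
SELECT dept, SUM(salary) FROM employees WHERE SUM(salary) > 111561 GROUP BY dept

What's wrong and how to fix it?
Bug: WHERE runs before GROUP BY, so aggregates aren't available there

Fix: Use HAVING (which filters groups after aggregation) instead of WHERE

Corrected query:
SELECT dept, SUM(salary) FROM employees GROUP BY dept HAVING SUM(salary) > 111561

Result:
dept  | SUM(salary)
------+------------
Legal | 623835     
Sales | 551094     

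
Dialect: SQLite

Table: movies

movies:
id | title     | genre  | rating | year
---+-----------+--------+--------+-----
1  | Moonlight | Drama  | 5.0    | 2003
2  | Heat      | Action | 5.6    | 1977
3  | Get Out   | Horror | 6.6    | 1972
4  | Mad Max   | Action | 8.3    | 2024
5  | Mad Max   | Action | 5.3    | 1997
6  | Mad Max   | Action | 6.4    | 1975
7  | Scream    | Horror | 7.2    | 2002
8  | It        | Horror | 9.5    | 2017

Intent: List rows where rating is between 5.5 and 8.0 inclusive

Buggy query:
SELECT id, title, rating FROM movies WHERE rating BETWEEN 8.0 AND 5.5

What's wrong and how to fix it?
Bug: The bounds are reversed; BETWEEN a AND b requires a <= b to match anything

Fix: Write BETWEEN 5.5 AND 8.0

Corrected query:
SELECT id, title, rating FROM movies WHERE rating BETWEEN 5.5 AND 8.0

Result:
id | title   | rating
---+---------+-------
2  | Heat    | 5.6   
3  | Get Out | 6.6   
6  | Mad Max | 6.4   
7  | Scream  | 7.2   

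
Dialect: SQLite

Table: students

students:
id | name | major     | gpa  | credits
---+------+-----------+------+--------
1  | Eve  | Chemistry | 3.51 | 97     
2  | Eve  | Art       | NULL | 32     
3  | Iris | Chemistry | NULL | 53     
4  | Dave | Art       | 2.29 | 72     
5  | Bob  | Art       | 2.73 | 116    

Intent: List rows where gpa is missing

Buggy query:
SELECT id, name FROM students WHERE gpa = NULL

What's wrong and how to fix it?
Bug: Comparing to NULL with '=' never matches; NULL = NULL is unknown, not true

Fix: Use IS NULL to test for NULL

Corrected query:
SELECT id, name FROM students WHERE gpa IS NULL

Result:
id | name
---+-----
2  | Eve 
3  | Iris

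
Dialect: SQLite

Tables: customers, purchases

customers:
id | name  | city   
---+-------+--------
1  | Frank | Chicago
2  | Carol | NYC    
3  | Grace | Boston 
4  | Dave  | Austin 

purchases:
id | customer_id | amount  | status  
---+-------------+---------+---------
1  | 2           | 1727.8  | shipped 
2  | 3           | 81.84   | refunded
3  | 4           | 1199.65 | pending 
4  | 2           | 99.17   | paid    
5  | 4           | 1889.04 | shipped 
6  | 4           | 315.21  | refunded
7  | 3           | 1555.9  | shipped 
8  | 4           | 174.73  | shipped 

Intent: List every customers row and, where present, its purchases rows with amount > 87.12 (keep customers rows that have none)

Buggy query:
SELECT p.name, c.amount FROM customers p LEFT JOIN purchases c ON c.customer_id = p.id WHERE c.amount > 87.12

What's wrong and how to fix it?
Bug: A WHERE condition on the right-hand table after LEFT JOIN drops unmatched parents

Fix: Move the right-table condition into the ON clause so unmatched parents are kept

Corrected query:
SELECT p.name, c.amount FROM customers p LEFT JOIN purchases c ON c.customer_id = p.id AND c.amount > 87.12

Result:
name  | amount 
------+--------
Frank | NULL   
Carol | 99.17  
Carol | 1727.8 
Grace | 1555.9 
Dave  | 174.73 
Dave  | 315.21 
Dave  | 1199.65
Dave  | 1889.04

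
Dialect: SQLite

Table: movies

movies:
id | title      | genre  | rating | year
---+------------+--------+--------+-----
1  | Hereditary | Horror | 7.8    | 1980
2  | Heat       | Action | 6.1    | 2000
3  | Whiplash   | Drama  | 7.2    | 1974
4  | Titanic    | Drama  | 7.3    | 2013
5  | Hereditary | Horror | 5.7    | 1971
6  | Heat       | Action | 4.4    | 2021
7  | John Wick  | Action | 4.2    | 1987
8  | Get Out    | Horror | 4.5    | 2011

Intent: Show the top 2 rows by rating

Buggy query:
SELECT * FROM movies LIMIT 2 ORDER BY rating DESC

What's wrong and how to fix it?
Bug: ORDER BY cannot follow LIMIT; LIMIT is the final clause

Fix: Swap the clauses: ORDER BY first, then LIMIT

Corrected query:
SELECT * FROM movies ORDER BY rating DESC LIMIT 2

Result:
id | title      | genre  | rating | year
---+------------+--------+--------+-----
1  | Hereditary | Horror | 7.8    | 1980
4  | Titanic    | Drama  | 7.3    | 2013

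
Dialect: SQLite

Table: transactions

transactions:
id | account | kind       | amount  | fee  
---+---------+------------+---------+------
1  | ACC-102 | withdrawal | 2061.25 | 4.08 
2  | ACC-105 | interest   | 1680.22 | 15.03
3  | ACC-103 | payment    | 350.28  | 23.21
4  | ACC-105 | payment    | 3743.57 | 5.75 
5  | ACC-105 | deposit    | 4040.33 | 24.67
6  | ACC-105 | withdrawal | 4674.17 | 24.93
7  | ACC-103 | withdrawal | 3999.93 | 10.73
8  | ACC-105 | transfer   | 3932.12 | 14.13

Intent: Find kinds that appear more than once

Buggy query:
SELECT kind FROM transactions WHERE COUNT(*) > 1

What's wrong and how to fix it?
Bug: WHERE can't reference COUNT(*); aggregates are computed after WHERE

Fix: Group first, then use HAVING for the count condition

Corrected query:
SELECT kind FROM transactions GROUP BY kind HAVING COUNT(*) > 1

Result:
kind      
----------
payment   
withdrawal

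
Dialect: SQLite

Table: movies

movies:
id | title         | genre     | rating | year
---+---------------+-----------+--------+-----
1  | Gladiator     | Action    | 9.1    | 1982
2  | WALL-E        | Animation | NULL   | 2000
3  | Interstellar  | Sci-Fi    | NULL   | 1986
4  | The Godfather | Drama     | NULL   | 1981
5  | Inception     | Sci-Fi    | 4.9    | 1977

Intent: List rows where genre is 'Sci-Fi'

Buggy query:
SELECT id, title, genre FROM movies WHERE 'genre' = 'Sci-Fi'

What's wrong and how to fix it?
Bug: Single quotes denote string literals in SQL; the column name is being compared as a constant string

Fix: Remove the quotes around the column name (or use double quotes for an identifier)

Corrected query:
SELECT id, title, genre FROM movies WHERE genre = 'Sci-Fi'

Result:
id | title        | genre 
---+--------------+-------
3  | Interstellar | Sci-Fi
5  | Inception    | Sci-Fi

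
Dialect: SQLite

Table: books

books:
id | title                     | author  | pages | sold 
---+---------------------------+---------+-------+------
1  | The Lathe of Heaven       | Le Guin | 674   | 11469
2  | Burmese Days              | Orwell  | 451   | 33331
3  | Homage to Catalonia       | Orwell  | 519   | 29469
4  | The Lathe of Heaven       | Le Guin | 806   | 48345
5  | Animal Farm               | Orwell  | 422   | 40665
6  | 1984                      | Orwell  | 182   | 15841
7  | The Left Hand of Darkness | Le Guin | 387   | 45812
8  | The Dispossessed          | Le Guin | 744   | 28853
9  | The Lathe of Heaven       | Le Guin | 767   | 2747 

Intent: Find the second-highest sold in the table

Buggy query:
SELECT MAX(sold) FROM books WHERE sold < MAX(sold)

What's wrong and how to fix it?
Bug: MAX(sold) on the right of the comparison is an aggregate-in-WHERE error

Fix: Put the inner MAX in a scalar subquery

Corrected query:
SELECT MAX(sold) FROM books WHERE sold < (SELECT MAX(sold) FROM books)

Result:
MAX(sold)
---------
45812    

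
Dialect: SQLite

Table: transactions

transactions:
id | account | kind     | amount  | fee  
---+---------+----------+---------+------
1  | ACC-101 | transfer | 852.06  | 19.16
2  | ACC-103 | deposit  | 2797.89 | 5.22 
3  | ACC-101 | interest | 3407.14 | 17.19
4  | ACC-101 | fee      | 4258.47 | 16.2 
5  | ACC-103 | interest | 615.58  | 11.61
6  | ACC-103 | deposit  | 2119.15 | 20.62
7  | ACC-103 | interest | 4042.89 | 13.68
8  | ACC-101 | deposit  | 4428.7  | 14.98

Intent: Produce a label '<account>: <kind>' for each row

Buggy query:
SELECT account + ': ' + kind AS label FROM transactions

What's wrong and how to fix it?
Bug: '+' is numeric addition; on text columns SQLite converts them to 0 instead of concatenating

Fix: Use the || operator for string concatenation

Corrected query:
SELECT account || ': ' || kind AS label FROM transactions

Result:
label            
-----------------
ACC-101: transfer
ACC-103: deposit 
ACC-101: interest
ACC-101: fee     
ACC-103: interest
ACC-103: deposit 
ACC-103: interest
ACC-101: deposit 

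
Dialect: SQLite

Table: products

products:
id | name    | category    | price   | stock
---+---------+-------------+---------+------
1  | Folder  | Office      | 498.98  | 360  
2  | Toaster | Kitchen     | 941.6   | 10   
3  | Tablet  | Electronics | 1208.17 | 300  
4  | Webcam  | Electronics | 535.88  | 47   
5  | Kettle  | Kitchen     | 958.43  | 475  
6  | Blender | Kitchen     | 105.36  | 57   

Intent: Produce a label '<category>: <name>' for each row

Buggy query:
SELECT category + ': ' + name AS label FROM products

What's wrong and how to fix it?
Bug: '+' is numeric addition; on text columns SQLite converts them to 0 instead of concatenating

Fix: Use the || operator for string concatenation

Corrected query:
SELECT category || ': ' || name AS label FROM products

Result:
label              
-------------------
Office: Folder     
Kitchen: Toaster   
Electronics: Tablet
Electronics: Webcam
Kitchen: Kettle    
Kitchen: Blender   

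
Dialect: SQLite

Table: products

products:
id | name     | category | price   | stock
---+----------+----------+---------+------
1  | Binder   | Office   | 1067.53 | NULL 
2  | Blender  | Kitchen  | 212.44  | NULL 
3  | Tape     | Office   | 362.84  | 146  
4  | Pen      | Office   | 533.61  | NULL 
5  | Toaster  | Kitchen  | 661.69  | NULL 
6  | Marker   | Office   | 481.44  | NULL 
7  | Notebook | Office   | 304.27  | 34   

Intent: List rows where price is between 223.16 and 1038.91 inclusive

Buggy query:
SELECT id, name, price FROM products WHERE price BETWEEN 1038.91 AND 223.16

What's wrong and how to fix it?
Bug: The bounds are reversed; BETWEEN a AND b requires a <= b to match anything

Fix: Swap the bounds so the smaller value comes first

Corrected query:
SELECT id, name, price FROM products WHERE price BETWEEN 223.16 AND 1038.91

Result:
id | name     | price 
---+----------+-------
3  | Tape     | 362.84
4  | Pen      | 533.61
5  | Toaster  | 661.69
6  | Marker   | 481.44
7  | Notebook | 304.27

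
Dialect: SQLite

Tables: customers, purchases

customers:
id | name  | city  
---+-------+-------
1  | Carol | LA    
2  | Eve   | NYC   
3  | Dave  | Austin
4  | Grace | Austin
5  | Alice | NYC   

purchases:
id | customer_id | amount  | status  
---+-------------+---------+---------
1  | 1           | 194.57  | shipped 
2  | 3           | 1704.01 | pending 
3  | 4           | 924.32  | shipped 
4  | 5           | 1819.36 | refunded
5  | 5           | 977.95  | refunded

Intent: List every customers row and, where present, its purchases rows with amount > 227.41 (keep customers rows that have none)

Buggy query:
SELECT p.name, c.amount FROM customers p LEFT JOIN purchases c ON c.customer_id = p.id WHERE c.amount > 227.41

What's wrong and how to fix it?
Bug: A WHERE condition on the right-hand table after LEFT JOIN drops unmatched parents

Fix: Put 'c.amount > 227.41' in the JOIN's ON clause instead of WHERE

Corrected query:
SELECT p.name, c.amount FROM customers p LEFT JOIN purchases c ON c.customer_id = p.id AND c.amount > 227.41

Result:
name  | amount 
------+--------
Carol | NULL   
Eve   | NULL   
Dave  | 1704.01
Grace | 924.32 
Alice | 977.95 
Alice | 1819.36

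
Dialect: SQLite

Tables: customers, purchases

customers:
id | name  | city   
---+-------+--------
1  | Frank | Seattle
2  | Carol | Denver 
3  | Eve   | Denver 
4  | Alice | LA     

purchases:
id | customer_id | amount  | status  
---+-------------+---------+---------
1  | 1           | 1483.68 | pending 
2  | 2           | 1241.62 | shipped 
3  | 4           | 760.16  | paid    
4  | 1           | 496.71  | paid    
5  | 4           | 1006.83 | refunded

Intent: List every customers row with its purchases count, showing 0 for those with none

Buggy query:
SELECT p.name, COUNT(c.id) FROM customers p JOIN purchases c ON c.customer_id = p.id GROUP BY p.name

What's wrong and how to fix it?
Bug: INNER JOIN drops customers rows that have no matching purchases rows

Fix: Switch to LEFT JOIN to retain unmatched parent rows

Corrected query:
SELECT p.name, COUNT(c.id) FROM customers p LEFT JOIN purchases c ON c.customer_id = p.id GROUP BY p.name

Result:
name  | COUNT(c.id)
------+------------
Alice | 2          
Carol | 1          
Eve   | 0          
Frank | 2          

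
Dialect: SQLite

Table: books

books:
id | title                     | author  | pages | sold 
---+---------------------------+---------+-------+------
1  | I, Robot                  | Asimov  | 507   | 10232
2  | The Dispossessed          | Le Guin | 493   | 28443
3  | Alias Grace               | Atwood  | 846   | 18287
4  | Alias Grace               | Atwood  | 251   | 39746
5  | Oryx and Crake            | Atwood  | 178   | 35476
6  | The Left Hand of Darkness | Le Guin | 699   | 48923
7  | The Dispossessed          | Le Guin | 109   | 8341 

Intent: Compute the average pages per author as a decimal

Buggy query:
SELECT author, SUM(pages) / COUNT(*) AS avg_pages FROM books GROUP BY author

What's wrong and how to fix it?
Bug: SUM(pages) and COUNT(*) are both integers; the division truncates the fractional part

Fix: Cast one side to REAL so the division keeps the fractional part

Corrected query:
SELECT author, SUM(pages) * 1.0 / COUNT(*) AS avg_pages FROM books GROUP BY author

Result:
author  | avg_pages 
--------+-----------
Asimov  | 507       
Atwood  | 425       
Le Guin | 433.666667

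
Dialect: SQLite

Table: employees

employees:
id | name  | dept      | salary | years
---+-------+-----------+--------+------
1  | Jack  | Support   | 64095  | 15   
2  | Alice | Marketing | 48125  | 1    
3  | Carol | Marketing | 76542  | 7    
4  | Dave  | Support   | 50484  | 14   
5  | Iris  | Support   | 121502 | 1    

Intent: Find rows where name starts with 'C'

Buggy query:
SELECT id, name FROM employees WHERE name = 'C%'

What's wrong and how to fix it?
Bug: Wildcards only work with LIKE; '=' treats '%' as a literal character

Fix: Use LIKE for wildcard pattern matching

Corrected query:
SELECT id, name FROM employees WHERE name LIKE 'C%'

Result:
id | name 
---+------
3  | Carol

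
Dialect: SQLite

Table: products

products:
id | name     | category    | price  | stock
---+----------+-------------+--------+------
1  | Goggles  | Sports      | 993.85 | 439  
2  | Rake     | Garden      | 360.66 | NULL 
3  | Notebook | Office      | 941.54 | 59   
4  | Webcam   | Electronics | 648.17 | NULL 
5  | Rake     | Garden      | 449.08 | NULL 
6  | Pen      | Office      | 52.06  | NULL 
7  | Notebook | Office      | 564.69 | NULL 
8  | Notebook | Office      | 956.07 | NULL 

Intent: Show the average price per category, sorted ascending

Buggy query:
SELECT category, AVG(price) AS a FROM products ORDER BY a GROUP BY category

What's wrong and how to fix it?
Bug: ORDER BY appears before GROUP BY; SQL clause order requires GROUP BY first

Fix: Reorder: SELECT … FROM … GROUP BY … ORDER BY …

Corrected query:
SELECT category, AVG(price) AS a FROM products GROUP BY category ORDER BY a

Result:
category    | a     
------------+-------
Garden      | 404.87
Office      | 628.59
Electronics | 648.17
Sports      | 993.85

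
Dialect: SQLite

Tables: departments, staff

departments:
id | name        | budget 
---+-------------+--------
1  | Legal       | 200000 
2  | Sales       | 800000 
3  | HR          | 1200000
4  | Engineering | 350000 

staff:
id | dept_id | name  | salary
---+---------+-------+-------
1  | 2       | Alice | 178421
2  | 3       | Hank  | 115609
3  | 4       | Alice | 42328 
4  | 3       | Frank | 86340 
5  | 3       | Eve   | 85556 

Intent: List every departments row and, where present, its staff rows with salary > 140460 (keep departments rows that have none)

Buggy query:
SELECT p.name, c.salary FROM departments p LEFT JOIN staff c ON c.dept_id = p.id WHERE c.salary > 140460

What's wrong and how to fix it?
Bug: A WHERE condition on the right-hand table after LEFT JOIN drops unmatched parents

Fix: Put 'c.salary > 140460' in the JOIN's ON clause instead of WHERE

Corrected query:
SELECT p.name, c.salary FROM departments p LEFT JOIN staff c ON c.dept_id = p.id AND c.salary > 140460

Result:
name        | salary
------------+-------
Legal       | NULL  
Sales       | 178421
HR          | NULL  
Engineering | NULL  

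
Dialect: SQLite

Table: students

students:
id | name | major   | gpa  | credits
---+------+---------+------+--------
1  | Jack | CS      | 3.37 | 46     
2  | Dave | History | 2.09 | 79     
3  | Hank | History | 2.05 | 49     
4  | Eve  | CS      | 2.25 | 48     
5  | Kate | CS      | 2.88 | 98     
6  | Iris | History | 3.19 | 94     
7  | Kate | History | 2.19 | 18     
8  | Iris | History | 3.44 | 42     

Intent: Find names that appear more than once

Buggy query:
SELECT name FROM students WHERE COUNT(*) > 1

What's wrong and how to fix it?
Bug: COUNT(*) is an aggregate and cannot be used in WHERE

Fix: Group first, then use HAVING for the count condition

Corrected query:
SELECT name FROM students GROUP BY name HAVING COUNT(*) > 1

Result:
name
----
Iris
Kate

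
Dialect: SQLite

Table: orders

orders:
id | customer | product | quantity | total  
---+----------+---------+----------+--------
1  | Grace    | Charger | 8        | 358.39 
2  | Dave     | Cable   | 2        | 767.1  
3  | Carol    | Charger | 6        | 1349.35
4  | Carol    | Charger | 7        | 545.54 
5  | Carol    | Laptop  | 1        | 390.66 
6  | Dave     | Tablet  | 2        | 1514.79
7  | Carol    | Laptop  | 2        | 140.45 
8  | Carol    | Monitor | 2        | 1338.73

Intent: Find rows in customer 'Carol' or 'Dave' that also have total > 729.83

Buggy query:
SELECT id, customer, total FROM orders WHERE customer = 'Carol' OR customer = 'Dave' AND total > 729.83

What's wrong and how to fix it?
Bug: AND binds tighter than OR, so this parses as customer = 'Carol' OR (customer = 'Dave' AND total > 729.83)

Fix: Add parentheses around the OR so the AND applies to both alternatives

Corrected query:
SELECT id, customer, total FROM orders WHERE (customer = 'Carol' OR customer = 'Dave') AND total > 729.83

Result:
id | customer | total  
---+----------+--------
2  | Dave     | 767.1  
3  | Carol    | 1349.35
6  | Dave     | 1514.79
8  | Carol    | 1338.73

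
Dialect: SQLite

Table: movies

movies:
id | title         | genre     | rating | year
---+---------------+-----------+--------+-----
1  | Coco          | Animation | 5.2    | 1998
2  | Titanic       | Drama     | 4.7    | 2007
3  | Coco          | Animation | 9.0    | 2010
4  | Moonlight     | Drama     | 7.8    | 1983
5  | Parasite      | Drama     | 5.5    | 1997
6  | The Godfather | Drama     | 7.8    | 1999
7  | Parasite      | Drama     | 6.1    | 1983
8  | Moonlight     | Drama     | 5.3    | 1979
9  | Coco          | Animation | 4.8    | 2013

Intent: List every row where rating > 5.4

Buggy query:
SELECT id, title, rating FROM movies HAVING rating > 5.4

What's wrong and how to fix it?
Bug: HAVING filters the output of aggregation, but this query has no GROUP BY and no aggregate functions, so SQLite rejects it (HAVING clause on a non-aggregate query); the condition here is per row

Fix: Use WHERE for row-level filtering

Corrected query:
SELECT id, title, rating FROM movies WHERE rating > 5.4

Result:
id | title         | rating
---+---------------+-------
3  | Coco          | 9     
4  | Moonlight     | 7.8   
5  | Parasite      | 5.5   
6  | The Godfather | 7.8   
7  | Parasite      | 6.1   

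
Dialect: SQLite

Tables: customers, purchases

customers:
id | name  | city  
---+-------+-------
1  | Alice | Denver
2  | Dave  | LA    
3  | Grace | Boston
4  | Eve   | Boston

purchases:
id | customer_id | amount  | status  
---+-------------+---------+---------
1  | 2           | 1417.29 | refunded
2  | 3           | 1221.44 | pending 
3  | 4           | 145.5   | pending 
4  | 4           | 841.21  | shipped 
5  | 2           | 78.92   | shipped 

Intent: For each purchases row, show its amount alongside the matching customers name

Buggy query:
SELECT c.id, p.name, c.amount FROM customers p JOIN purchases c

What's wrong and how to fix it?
Bug: JOIN with no ON clause produces a cartesian product; every purchases row pairs with every customers row

Fix: Add ON c.customer_id = p.id to the JOIN

Corrected query:
SELECT c.id, p.name, c.amount FROM customers p JOIN purchases c ON c.customer_id = p.id

Result:
id | name  | amount 
---+-------+--------
1  | Dave  | 1417.29
2  | Grace | 1221.44
3  | Eve   | 145.5  
4  | Eve   | 841.21 
5  | Dave  | 78.92  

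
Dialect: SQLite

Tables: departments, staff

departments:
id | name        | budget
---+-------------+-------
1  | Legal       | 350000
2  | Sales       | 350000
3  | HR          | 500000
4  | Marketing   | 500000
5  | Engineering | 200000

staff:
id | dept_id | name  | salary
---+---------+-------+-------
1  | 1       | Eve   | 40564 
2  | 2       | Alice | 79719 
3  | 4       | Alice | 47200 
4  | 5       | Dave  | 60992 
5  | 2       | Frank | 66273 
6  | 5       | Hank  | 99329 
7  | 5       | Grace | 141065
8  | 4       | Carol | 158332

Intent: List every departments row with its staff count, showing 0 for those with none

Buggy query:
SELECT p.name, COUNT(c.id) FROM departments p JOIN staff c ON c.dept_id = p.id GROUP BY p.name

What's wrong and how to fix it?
Bug: INNER JOIN drops departments rows that have no matching staff rows

Fix: Switch to LEFT JOIN to retain unmatched parent rows

Corrected query:
SELECT p.name, COUNT(c.id) FROM departments p LEFT JOIN staff c ON c.dept_id = p.id GROUP BY p.name

Result:
name        | COUNT(c.id)
------------+------------
Engineering | 3          
HR          | 0          
Legal       | 1          
Marketing   | 2          
Sales       | 2          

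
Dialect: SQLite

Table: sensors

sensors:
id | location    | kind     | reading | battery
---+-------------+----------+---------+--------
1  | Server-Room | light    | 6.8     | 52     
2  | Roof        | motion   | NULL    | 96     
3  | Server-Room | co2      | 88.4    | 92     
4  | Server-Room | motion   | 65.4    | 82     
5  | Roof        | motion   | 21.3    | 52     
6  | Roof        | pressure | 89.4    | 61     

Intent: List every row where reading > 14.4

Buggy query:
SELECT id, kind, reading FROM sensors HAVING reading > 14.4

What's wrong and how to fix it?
Bug: This is a non-aggregate query (no GROUP BY, no aggregates), so in SQLite the HAVING clause is invalid here; a row-level condition belongs in WHERE

Fix: Replace HAVING with WHERE since the condition applies to individual rows

Corrected query:
SELECT id, kind, reading FROM sensors WHERE reading > 14.4

Result:
id | kind     | reading
---+----------+--------
3  | co2      | 88.4   
4  | motion   | 65.4   
5  | motion   | 21.3   
6  | pressure | 89.4   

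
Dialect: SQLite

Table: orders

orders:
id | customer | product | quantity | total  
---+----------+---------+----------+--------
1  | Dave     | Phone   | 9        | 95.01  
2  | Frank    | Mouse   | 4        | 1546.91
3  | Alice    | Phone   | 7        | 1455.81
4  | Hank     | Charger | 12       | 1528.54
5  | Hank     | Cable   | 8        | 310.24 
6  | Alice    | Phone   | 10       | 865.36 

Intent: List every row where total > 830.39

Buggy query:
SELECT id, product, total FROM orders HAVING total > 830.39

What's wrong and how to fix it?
Bug: This is a non-aggregate query (no GROUP BY, no aggregates), so in SQLite the HAVING clause is invalid here; a row-level condition belongs in WHERE

Fix: Replace HAVING with WHERE since the condition applies to individual rows

Corrected query:
SELECT id, product, total FROM orders WHERE total > 830.39

Result:
id | product | total  
---+---------+--------
2  | Mouse   | 1546.91
3  | Phone   | 1455.81
4  | Charger | 1528.54
6  | Phone   | 865.36 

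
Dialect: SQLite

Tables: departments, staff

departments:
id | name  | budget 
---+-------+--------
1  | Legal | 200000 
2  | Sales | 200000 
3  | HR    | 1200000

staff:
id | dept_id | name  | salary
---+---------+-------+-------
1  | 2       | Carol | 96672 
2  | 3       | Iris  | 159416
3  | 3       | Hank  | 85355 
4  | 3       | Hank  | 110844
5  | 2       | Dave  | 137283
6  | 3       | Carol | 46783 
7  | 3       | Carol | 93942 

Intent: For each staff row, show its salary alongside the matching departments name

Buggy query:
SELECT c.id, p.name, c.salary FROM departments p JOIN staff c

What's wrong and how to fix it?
Bug: JOIN with no ON clause produces a cartesian product; every staff row pairs with every departments row

Fix: Specify the join condition linking the foreign key to the parent id

Corrected query:
SELECT c.id, p.name, c.salary FROM departments p JOIN staff c ON c.dept_id = p.id

Result:
id | name  | salary
---+-------+-------
1  | Sales | 96672 
2  | HR    | 159416
3  | HR    | 85355 
4  | HR    | 110844
5  | Sales | 137283
6  | HR    | 46783 
7  | HR    | 93942 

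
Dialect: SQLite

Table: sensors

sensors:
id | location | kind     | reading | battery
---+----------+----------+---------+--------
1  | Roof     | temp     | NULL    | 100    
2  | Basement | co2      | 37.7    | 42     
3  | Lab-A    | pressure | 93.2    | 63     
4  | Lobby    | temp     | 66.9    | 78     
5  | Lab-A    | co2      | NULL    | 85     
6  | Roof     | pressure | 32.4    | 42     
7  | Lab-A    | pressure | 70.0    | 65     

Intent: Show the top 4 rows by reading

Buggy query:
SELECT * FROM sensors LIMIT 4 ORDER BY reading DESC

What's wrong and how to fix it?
Bug: ORDER BY cannot follow LIMIT; LIMIT is the final clause

Fix: Swap the clauses: ORDER BY first, then LIMIT

Corrected query:
SELECT * FROM sensors ORDER BY reading DESC LIMIT 4

Result:
id | location | kind     | reading | battery
---+----------+----------+---------+--------
3  | Lab-A    | pressure | 93.2    | 63     
7  | Lab-A    | pressure | 70      | 65     
4  | Lobby    | temp     | 66.9    | 78     
2  | Basement | co2      | 37.7    | 42     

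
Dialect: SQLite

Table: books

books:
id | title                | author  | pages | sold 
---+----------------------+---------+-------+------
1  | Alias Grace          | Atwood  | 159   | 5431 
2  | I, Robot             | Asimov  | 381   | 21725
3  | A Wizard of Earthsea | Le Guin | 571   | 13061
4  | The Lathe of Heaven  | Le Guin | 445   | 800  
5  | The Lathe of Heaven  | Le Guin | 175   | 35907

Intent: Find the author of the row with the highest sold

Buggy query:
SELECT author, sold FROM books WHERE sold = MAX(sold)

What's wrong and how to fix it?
Bug: WHERE is evaluated per row; an aggregate over the whole table isn't defined there

Fix: Use a subquery: WHERE sold = (SELECT MAX(sold) FROM books)

Corrected query:
SELECT author, sold FROM books WHERE sold = (SELECT MAX(sold) FROM books)

Result:
author  | sold 
--------+------
Le Guin | 35907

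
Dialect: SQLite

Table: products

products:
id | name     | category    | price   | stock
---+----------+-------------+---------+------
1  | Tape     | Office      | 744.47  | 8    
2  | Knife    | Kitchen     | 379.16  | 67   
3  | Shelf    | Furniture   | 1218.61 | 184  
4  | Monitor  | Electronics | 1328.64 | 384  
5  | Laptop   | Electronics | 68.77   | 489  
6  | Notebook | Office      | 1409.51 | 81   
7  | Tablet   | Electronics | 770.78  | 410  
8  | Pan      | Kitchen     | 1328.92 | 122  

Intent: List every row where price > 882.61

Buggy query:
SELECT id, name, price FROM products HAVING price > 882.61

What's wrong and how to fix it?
Bug: HAVING filters the output of aggregation, but this query has no GROUP BY and no aggregate functions, so SQLite rejects it (HAVING clause on a non-aggregate query); the condition here is per row

Fix: Replace HAVING with WHERE since the condition applies to individual rows

Corrected query:
SELECT id, name, price FROM products WHERE price > 882.61

Result:
id | name     | price  
---+----------+--------
3  | Shelf    | 1218.61
4  | Monitor  | 1328.64
6  | Notebook | 1409.51
8  | Pan      | 1328.92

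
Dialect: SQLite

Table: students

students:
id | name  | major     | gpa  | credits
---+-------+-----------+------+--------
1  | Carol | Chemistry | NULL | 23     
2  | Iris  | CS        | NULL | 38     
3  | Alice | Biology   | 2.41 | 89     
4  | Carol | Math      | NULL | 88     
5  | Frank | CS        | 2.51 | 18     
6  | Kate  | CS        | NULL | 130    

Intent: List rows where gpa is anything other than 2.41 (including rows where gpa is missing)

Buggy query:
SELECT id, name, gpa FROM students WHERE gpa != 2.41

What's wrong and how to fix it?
Bug: 'gpa != 2.41' is unknown when gpa is NULL, so NULL rows are silently excluded

Fix: Add an explicit OR gpa IS NULL to include the missing-value rows

Corrected query:
SELECT id, name, gpa FROM students WHERE gpa != 2.41 OR gpa IS NULL

Result:
id | name  | gpa 
---+-------+-----
1  | Carol | NULL
2  | Iris  | NULL
4  | Carol | NULL
5  | Frank | 2.51
6  | Kate  | NULL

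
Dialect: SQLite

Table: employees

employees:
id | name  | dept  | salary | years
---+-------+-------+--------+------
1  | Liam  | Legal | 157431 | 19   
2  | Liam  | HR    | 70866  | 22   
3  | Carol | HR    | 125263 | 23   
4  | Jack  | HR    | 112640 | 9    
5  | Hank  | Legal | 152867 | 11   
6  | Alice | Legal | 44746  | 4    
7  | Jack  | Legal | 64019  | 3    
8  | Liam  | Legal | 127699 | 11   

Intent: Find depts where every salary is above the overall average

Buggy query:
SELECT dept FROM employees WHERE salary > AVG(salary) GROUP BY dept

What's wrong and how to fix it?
Bug: AVG() is an aggregate; it can't sit directly in WHERE

Fix: Use a subquery for AVG and a HAVING MIN(...) filter so the condition holds for every row in the group

Corrected query:
SELECT dept FROM employees GROUP BY dept HAVING MIN(salary) > (SELECT AVG(salary) FROM employees)

Result:
(no rows)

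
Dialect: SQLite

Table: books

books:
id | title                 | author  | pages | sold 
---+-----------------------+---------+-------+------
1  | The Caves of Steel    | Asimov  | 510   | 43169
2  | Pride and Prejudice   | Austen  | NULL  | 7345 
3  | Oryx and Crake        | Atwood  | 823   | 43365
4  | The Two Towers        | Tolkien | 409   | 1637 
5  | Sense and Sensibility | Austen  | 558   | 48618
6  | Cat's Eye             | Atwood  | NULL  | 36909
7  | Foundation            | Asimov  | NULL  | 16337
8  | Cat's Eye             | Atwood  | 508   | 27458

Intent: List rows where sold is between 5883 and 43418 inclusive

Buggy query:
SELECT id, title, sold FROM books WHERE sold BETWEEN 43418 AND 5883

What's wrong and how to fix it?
Bug: The bounds are reversed; BETWEEN a AND b requires a <= b to match anything

Fix: Swap the bounds so the smaller value comes first

Corrected query:
SELECT id, title, sold FROM books WHERE sold BETWEEN 5883 AND 43418

Result:
id | title               | sold 
---+---------------------+------
1  | The Caves of Steel  | 43169
2  | Pride and Prejudice | 7345 
3  | Oryx and Crake      | 43365
6  | Cat's Eye           | 36909
7  | Foundation          | 16337
8  | Cat's Eye           | 27458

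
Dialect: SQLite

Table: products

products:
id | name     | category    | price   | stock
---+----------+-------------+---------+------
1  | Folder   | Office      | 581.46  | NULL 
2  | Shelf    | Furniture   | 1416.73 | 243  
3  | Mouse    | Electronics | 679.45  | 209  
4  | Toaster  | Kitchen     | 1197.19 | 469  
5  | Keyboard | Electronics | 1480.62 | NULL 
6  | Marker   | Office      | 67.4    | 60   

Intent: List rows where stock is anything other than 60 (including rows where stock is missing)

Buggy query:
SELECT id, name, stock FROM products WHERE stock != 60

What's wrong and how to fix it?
Bug: Inequality against NULL is unknown, not true; rows with NULL are dropped

Fix: Add an explicit OR stock IS NULL to include the missing-value rows

Corrected query:
SELECT id, name, stock FROM products WHERE stock != 60 OR stock IS NULL

Result:
id | name     | stock
---+----------+------
1  | Folder   | NULL 
2  | Shelf    | 243  
3  | Mouse    | 209  
4  | Toaster  | 469  
5  | Keyboard | NULL 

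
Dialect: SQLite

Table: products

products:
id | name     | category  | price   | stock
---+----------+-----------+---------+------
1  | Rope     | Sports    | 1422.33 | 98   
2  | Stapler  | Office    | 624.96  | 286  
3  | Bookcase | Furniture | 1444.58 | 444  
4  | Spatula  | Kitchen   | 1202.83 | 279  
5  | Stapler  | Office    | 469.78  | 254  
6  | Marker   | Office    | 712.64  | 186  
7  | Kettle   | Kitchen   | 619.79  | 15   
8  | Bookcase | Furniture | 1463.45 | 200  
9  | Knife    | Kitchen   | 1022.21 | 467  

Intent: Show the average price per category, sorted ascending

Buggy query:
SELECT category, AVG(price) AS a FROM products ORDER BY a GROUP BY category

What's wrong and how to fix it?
Bug: ORDER BY appears before GROUP BY; SQL clause order requires GROUP BY first

Fix: Reorder: SELECT … FROM … GROUP BY … ORDER BY …

Corrected query:
SELECT category, AVG(price) AS a FROM products GROUP BY category ORDER BY a

Result:
category  | a         
----------+-----------
Office    | 602.46    
Kitchen   | 948.276667
Sports    | 1422.33   
Furniture | 1454.015  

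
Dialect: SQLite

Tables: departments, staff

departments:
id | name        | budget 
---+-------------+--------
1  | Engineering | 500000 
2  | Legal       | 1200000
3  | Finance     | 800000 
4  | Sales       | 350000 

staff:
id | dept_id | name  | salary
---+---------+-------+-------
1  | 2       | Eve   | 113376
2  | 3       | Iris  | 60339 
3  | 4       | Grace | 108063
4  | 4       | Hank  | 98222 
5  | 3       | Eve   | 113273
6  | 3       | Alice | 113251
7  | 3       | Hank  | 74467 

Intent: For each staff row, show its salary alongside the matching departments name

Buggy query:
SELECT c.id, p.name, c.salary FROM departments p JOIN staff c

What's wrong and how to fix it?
Bug: Missing join condition: each staff row is matched to all departments rows instead of just its own

Fix: Specify the join condition linking the foreign key to the parent id

Corrected query:
SELECT c.id, p.name, c.salary FROM departments p JOIN staff c ON c.dept_id = p.id

Result:
id | name    | salary
---+---------+-------
1  | Legal   | 113376
2  | Finance | 60339 
3  | Sales   | 108063
4  | Sales   | 98222 
5  | Finance | 113273
6  | Finance | 113251
7  | Finance | 74467 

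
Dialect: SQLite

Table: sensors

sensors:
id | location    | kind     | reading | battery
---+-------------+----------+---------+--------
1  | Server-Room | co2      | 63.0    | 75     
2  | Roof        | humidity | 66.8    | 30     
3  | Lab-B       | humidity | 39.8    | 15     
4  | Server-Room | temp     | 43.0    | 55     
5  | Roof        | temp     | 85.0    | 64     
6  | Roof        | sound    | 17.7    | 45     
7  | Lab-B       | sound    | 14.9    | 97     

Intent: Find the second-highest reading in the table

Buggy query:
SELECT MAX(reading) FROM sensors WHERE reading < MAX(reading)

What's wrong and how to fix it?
Bug: MAX(reading) on the right of the comparison is an aggregate-in-WHERE error

Fix: Put the inner MAX in a scalar subquery

Corrected query:
SELECT MAX(reading) FROM sensors WHERE reading < (SELECT MAX(reading) FROM sensors)

Result:
MAX(reading)
------------
66.8        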